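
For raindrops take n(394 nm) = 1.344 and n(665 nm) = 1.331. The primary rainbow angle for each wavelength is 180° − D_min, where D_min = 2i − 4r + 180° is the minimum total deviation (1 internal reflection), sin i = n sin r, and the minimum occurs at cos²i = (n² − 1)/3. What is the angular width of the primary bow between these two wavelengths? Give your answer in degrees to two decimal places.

At 394 nm (n = 1.344): cos²i = 0.26878 → i = 58.772°, r = 39.512°, D_min = 139.495°, rainbow angle = 40.505°.
At 665 nm (n = 1.331): cos²i = 0.25719 → i = 59.527°, r = 40.356°, D_min = 137.630°, rainbow angle = 42.370°.
Angular width = |40.505° − 42.370°| = 1.865°.

1.86°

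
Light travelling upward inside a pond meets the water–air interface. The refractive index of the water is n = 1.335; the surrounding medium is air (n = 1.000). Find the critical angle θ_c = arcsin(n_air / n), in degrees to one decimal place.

48.5°

sin θ_c = n_air / n = 1.000 / 1.335 = 0.7491.
θ_c = arcsin(0.7491) = 48.51°.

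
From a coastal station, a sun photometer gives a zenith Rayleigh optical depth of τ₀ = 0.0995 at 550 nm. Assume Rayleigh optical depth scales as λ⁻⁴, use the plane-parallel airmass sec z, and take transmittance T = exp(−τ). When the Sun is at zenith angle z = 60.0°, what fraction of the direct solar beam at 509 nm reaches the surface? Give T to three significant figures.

sec 60.0° = 2.0000.
τ = 0.0995 × (550/509)⁴ × 2.0000 = 0.0995 × 1.3633 × 2.0000 = 0.2713.
T = exp(−0.2713) = 0.7624.

0.762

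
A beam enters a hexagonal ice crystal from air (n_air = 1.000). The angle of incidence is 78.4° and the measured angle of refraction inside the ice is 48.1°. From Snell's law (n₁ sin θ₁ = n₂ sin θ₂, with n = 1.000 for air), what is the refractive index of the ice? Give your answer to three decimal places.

1.316

n = sin θ_i / sin θ_r = sin 78.4° / sin 48.1° = 0.9796 / 0.7443 = 1.3161.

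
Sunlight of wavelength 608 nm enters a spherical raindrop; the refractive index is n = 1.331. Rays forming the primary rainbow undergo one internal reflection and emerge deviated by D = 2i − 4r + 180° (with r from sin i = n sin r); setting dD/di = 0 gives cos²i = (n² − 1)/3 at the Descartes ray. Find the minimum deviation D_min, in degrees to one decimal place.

137.6°

cos²i = (1.77156 − 1)/3 = 0.25719; i = arccos(0.50714) = 59.527°.
sin r = sin 59.527°/1.331 = 0.64753; r = 40.356°.
D_min = 2·59.527° − 4·40.356° + 180° = 137.630°.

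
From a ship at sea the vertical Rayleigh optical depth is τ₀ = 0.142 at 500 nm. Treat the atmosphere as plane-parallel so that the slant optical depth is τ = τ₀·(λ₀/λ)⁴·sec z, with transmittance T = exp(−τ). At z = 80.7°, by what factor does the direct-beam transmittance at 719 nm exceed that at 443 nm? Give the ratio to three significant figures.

3.39

Airmass: sec 80.7° = 6.1880.
τ(719 nm) = 0.142 × (500/719)⁴ × 6.1880 = 0.142 × 0.2339 × 6.1880 = 0.2055.
τ(443 nm) = 0.142 × (500/443)⁴ × 6.1880 = 0.142 × 1.6228 × 6.1880 = 1.4259.
T(719)/T(443) = exp(τ_B − τ_A) = exp(1.2204) = 3.3887.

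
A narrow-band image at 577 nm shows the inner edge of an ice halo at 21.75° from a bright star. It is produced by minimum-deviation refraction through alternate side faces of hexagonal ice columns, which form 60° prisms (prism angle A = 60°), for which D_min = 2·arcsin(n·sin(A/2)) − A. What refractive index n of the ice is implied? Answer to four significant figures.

1.309

Rearranging: n = sin((D_min + A)/2) / sin(A/2).
(D_min + A)/2 = (21.75° + 60°)/2 = 40.875°.
n = sin 40.875° / sin 30° = 0.6544 / 0.5000 = 1.3088.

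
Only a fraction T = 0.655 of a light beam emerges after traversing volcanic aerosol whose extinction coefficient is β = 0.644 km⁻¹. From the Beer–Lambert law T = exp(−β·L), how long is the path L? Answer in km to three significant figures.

0.657 km

Beer–Lambert: T = exp(−βL) ⇒ L = −ln(T)/β = −ln(0.655)/0.644 = 0.4231/0.644 = 0.657 km.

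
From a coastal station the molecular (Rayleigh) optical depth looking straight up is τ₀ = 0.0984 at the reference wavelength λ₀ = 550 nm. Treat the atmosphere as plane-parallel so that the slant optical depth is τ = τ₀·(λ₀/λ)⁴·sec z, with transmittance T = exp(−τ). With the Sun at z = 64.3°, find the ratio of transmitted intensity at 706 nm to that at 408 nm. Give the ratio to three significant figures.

Airmass: sec 64.3° = 2.3060.
τ(706 nm) = 0.0984 × (550/706)⁴ × 2.3060 = 0.0984 × 0.3683 × 2.3060 = 0.0836.
τ(408 nm) = 0.0984 × (550/408)⁴ × 2.3060 = 0.0984 × 3.3023 × 2.3060 = 0.7493.
T(706)/T(408) = exp(τ_B − τ_A) = exp(0.6657) = 1.9459.

1.95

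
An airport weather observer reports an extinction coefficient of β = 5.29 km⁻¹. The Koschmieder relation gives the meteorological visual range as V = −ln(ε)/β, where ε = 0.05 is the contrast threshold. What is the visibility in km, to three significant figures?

0.566 km

V = −ln(0.05) / 5.29 = 2.996 / 5.29 = 0.5663 km.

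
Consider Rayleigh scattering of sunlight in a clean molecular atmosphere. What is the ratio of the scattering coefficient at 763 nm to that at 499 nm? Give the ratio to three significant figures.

0.183

Rayleigh scattering ∝ λ⁻⁴, so the ratio of coefficients is the inverse fourth power of the wavelength ratio.
σ(763)/σ(499) = (499/763)⁴ = (0.6540)⁴ = 0.1829.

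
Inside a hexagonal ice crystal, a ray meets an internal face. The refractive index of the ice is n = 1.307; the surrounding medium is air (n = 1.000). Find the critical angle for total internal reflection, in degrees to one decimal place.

49.9°

sin θ_c = n_air / n = 1.000 / 1.307 = 0.7651.
θ_c = arcsin(0.7651) = 49.92°.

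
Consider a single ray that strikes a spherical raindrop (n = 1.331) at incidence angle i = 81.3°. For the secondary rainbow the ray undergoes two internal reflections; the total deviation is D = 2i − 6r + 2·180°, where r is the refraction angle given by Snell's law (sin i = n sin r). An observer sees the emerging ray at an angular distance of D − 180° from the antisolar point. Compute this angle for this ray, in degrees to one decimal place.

54.8°

sin r = sin 81.3° / 1.331 = 0.9885/1.331 = 0.7427; r = 47.96°.
D = 2·81.3° − 6·47.96° + 2·180° = 162.60° − 287.76° + 360° = 234.84°.
Angle from antisolar point = D − 180° = 54.84°.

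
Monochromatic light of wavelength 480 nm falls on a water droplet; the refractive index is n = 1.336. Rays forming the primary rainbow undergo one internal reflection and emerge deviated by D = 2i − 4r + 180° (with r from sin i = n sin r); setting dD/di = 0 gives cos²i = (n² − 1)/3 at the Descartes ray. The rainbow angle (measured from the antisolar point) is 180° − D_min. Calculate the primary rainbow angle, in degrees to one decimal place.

41.6°

cos²i = (1.78490 − 1)/3 = 0.26163; i = arccos(0.51150) = 59.236°.
sin r = sin 59.236°/1.336 = 0.64318; r = 40.029°.
D_min = 2·59.236° − 4·40.029° + 180° = 138.356°.
Rainbow angle = 180° − D_min = 41.644°.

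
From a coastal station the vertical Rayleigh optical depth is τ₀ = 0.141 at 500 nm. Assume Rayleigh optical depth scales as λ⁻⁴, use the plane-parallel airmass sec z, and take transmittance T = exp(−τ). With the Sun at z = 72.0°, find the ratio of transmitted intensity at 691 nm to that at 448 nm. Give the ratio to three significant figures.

1.79

Airmass: sec 72.0° = 3.2361.
τ(691 nm) = 0.141 × (500/691)⁴ × 3.2361 = 0.141 × 0.2741 × 3.2361 = 0.1251.
τ(448 nm) = 0.141 × (500/448)⁴ × 3.2361 = 0.141 × 1.5516 × 3.2361 = 0.7080.
T(691)/T(448) = exp(τ_B − τ_A) = exp(0.5829) = 1.7912.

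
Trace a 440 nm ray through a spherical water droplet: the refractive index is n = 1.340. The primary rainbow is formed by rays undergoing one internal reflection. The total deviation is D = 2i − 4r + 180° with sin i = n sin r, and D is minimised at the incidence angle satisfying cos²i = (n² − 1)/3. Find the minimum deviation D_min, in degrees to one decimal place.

cos²i = (1.79560 − 1)/3 = 0.26520; i = arccos(0.51498) = 59.004°.
sin r = sin 59.004°/1.340 = 0.63971; r = 39.770°.
D_min = 2·59.004° − 4·39.770° + 180° = 138.929°.

138.9°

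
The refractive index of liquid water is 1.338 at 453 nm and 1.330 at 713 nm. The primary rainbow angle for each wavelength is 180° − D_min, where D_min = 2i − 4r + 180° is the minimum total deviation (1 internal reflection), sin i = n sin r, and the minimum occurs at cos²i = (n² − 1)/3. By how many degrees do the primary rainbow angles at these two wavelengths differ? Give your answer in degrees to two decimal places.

1.16°

At 453 nm (n = 1.338): cos²i = 0.26341 → i = 59.120°, r = 39.899°, D_min = 138.643°, rainbow angle = 41.357°.
At 713 nm (n = 1.330): cos²i = 0.25630 → i = 59.585°, r = 40.422°, D_min = 137.484°, rainbow angle = 42.516°.
Angular width = |41.357° − 42.516°| = 1.160°.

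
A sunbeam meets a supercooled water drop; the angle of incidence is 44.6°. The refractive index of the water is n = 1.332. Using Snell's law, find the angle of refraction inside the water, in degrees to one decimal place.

Snell: sin θ_r = sin θ_i / n = sin 44.6° / 1.332 = 0.7022 / 1.332 = 0.5271.
θ_r = arcsin(0.5271) = 31.81°.

31.8°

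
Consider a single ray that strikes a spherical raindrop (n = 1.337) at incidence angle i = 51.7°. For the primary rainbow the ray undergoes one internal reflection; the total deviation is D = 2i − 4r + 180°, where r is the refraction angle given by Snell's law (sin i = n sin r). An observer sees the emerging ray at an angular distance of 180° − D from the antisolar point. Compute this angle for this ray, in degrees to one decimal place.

sin r = sin 51.7° / 1.337 = 0.7848/1.337 = 0.5870; r = 35.94°.
D = 2·51.7° − 4·35.94° + 180° = 103.40° − 143.77° + 180° = 139.63°.
Angle from antisolar point = 180° − D = 40.37°.

40.4°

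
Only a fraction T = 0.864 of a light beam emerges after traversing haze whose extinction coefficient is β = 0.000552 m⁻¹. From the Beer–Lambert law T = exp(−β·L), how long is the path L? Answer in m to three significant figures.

265 m

Beer–Lambert: T = exp(−βL) ⇒ L = −ln(T)/β = −ln(0.864)/0.000552 = 0.1462/0.000552 = 264.8 m.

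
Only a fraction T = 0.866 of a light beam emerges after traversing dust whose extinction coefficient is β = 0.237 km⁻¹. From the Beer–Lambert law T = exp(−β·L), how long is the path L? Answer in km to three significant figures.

Beer–Lambert: T = exp(−βL) ⇒ L = −ln(T)/β = −ln(0.866)/0.237 = 0.1439/0.237 = 0.607 km.

0.607 km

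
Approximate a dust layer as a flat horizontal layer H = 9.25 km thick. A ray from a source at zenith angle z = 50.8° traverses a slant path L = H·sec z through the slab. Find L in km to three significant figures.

sec z = 1/cos 50.8° = 1.5822.
L = 9.25 × 1.5822 = 14.635 km.

14.6 km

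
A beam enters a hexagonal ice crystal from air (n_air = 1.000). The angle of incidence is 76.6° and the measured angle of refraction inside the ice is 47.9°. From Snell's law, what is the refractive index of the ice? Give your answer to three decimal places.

n = sin θ_i / sin θ_r = sin 76.6° / sin 47.9° = 0.9728 / 0.7420 = 1.3111.

1.311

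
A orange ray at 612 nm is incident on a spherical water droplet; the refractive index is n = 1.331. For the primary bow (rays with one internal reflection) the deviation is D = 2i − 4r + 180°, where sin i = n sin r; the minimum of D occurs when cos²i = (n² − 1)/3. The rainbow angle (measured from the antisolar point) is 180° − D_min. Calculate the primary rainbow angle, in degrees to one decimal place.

42.4°

cos²i = (1.77156 − 1)/3 = 0.25719; i = arccos(0.50714) = 59.527°.
sin r = sin 59.527°/1.331 = 0.64753; r = 40.356°.
D_min = 2·59.527° − 4·40.356° + 180° = 137.630°.
Rainbow angle = 180° − D_min = 42.370°.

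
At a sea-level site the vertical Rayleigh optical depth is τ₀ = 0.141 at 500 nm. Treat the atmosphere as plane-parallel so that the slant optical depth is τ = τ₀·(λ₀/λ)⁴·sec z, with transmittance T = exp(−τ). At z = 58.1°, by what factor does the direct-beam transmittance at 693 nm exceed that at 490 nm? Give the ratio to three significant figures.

1.24

Airmass: sec 58.1° = 1.8924.
τ(693 nm) = 0.141 × (500/693)⁴ × 1.8924 = 0.141 × 0.2710 × 1.8924 = 0.0723.
τ(490 nm) = 0.141 × (500/490)⁴ × 1.8924 = 0.141 × 1.0842 × 1.8924 = 0.2893.
T(693)/T(490) = exp(τ_B − τ_A) = exp(0.2170) = 1.2423.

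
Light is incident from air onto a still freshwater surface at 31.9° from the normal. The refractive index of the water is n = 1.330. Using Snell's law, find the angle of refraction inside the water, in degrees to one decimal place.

23.4°

Snell: sin θ_r = sin θ_i / n = sin 31.9° / 1.330 = 0.5284 / 1.330 = 0.3973.
θ_r = arcsin(0.3973) = 23.41°.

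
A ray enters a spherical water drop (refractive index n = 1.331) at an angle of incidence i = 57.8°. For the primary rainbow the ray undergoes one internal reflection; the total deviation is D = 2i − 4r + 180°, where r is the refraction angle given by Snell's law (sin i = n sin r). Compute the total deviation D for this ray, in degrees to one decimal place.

137.7°

sin r = sin 57.8° / 1.331 = 0.8462/1.331 = 0.6358; r = 39.48°.
D = 2·57.8° − 4·39.48° + 180° = 115.60° − 157.90° + 180° = 137.70°.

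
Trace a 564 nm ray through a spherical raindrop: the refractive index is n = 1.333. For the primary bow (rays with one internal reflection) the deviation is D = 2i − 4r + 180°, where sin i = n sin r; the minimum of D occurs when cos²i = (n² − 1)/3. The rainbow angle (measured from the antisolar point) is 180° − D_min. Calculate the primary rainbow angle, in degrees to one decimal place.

42.1°

cos²i = (1.77689 − 1)/3 = 0.25896; i = arccos(0.50888) = 59.410°.
sin r = sin 59.410°/1.333 = 0.64579; r = 40.225°.
D_min = 2·59.410° − 4·40.225° + 180° = 137.922°.
Rainbow angle = 180° − D_min = 42.078°.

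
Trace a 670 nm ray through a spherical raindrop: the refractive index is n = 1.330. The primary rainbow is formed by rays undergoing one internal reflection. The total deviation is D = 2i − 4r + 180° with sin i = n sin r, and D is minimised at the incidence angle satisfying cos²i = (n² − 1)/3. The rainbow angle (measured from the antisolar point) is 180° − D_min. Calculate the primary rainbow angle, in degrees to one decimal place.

cos²i = (1.76890 − 1)/3 = 0.25630; i = arccos(0.50626) = 59.585°.
sin r = sin 59.585°/1.330 = 0.64841; r = 40.422°.
D_min = 2·59.585° − 4·40.422° + 180° = 137.484°.
Rainbow angle = 180° − D_min = 42.516°.

42.5°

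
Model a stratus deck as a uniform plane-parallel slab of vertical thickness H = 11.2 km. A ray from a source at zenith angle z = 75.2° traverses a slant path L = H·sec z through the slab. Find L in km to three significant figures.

43.8 km

sec z = 1/cos 75.2° = 3.9147.
L = 11.2 × 3.9147 = 43.845 km.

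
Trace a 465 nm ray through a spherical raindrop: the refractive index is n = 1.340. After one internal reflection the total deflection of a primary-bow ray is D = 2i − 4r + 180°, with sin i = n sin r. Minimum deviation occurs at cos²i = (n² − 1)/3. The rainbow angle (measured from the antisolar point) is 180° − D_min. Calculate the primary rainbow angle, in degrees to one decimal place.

41.1°

cos²i = (1.79560 − 1)/3 = 0.26520; i = arccos(0.51498) = 59.004°.
sin r = sin 59.004°/1.340 = 0.63971; r = 39.770°.
D_min = 2·59.004° − 4·39.770° + 180° = 138.929°.
Rainbow angle = 180° − D_min = 41.071°.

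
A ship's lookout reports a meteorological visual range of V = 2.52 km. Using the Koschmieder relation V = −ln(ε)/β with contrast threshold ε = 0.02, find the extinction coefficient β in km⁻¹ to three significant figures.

β = −ln(0.02) / V = 3.912 / 2.52 = 1.5524 km⁻¹.

1.55 km⁻¹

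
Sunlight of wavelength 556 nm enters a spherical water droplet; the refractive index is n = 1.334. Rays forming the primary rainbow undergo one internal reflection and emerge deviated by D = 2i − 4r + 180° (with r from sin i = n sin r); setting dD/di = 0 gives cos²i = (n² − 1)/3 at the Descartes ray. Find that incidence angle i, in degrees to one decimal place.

cos²i = (1.334² − 1)/3 = (1.77956 − 1)/3 = 0.25985.
cos i = 0.50976, so i = 59.352°.

59.4°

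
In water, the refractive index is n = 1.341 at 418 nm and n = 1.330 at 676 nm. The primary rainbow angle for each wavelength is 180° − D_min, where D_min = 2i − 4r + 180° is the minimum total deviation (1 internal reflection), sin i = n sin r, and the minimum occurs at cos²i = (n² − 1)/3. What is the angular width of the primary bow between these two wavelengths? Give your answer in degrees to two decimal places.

1.59°

At 418 nm (n = 1.341): cos²i = 0.26609 → i = 58.946°, r = 39.705°, D_min = 139.071°, rainbow angle = 40.929°.
At 676 nm (n = 1.330): cos²i = 0.25630 → i = 59.585°, r = 40.422°, D_min = 137.484°, rainbow angle = 42.516°.
Angular width = |40.929° − 42.516°| = 1.588°.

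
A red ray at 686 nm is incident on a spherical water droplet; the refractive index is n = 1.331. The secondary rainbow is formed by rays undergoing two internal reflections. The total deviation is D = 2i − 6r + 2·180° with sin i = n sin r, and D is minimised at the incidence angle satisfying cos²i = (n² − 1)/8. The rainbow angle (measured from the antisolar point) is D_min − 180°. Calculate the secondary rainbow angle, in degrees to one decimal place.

50.4°

cos²i = (1.77156 − 1)/8 = 0.09645; i = arccos(0.31056) = 71.907°.
sin r = sin 71.907°/1.331 = 0.71417; r = 45.575°.
D_min = 2·71.907° − 6·45.575° + 360° = 230.365°.
Rainbow angle = D_min − 180° = 50.365°.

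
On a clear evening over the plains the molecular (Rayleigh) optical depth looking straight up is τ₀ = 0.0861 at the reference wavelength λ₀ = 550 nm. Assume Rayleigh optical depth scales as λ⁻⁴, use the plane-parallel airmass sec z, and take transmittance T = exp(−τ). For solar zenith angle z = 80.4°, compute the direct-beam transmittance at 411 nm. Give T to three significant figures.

sec 80.4° = 5.9963.
τ = 0.0861 × (550/411)⁴ × 5.9963 = 0.0861 × 3.2069 × 5.9963 = 1.6557.
T = exp(−1.6557) = 0.1910.

0.191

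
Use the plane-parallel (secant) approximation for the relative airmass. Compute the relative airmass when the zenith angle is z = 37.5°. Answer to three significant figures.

X = sec z = 1/cos 37.5° = 1/0.7934 = 1.2605.

1.26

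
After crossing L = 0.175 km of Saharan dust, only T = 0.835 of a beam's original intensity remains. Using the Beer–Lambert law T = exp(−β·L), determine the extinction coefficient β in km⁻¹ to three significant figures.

Beer–Lambert: T = exp(−βL) ⇒ β = −ln(T)/L = −ln(0.835)/0.175 = 0.1803/0.175 = 1.03 km⁻¹.

1.03 km⁻¹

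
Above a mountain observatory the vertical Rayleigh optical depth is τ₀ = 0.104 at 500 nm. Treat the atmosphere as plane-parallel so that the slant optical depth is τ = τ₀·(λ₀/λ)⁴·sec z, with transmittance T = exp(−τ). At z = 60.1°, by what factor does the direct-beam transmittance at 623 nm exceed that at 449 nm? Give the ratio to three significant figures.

Airmass: sec 60.1° = 2.0061.
τ(623 nm) = 0.104 × (500/623)⁴ × 2.0061 = 0.104 × 0.4149 × 2.0061 = 0.0866.
τ(449 nm) = 0.104 × (500/449)⁴ × 2.0061 = 0.104 × 1.5378 × 2.0061 = 0.3208.
T(623)/T(449) = exp(τ_B − τ_A) = exp(0.2343) = 1.2640.

1.26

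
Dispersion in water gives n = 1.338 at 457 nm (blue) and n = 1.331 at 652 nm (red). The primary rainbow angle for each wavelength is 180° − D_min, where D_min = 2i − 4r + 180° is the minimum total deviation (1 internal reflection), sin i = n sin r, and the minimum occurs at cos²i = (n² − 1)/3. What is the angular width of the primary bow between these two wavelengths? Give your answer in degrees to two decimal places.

1.01°

At 457 nm (n = 1.338): cos²i = 0.26341 → i = 59.120°, r = 39.899°, D_min = 138.643°, rainbow angle = 41.357°.
At 652 nm (n = 1.331): cos²i = 0.25719 → i = 59.527°, r = 40.356°, D_min = 137.630°, rainbow angle = 42.370°.
Angular width = |41.357° − 42.370°| = 1.013°.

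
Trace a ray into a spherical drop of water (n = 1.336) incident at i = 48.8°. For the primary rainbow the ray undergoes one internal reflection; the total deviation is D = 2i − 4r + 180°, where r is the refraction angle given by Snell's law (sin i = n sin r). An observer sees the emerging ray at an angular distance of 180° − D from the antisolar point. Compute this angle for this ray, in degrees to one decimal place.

sin r = sin 48.8° / 1.336 = 0.7524/1.336 = 0.5632; r = 34.28°.
D = 2·48.8° − 4·34.28° + 180° = 97.60° − 137.11° + 180° = 140.49°.
Angle from antisolar point = 180° − D = 39.51°.

39.5°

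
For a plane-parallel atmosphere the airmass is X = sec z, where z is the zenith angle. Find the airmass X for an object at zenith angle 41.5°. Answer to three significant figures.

X = sec z = 1/cos 41.5° = 1/0.7490 = 1.3352.

1.34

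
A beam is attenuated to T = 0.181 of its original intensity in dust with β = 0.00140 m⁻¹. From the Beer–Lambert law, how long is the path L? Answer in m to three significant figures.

Beer–Lambert: T = exp(−βL) ⇒ L = −ln(T)/β = −ln(0.181)/0.00140 = 1.7093/0.00140 = 1221 m.

1220 m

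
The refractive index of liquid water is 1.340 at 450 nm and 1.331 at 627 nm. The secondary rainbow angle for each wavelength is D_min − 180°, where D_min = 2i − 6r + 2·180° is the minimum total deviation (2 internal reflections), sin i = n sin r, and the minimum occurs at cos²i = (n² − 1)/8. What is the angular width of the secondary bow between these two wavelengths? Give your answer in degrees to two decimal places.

At 450 nm (n = 1.340): cos²i = 0.09945 → i = 71.618°, r = 45.088°, D_min = 232.709°, rainbow angle = 52.709°.
At 627 nm (n = 1.331): cos²i = 0.09645 → i = 71.907°, r = 45.575°, D_min = 230.365°, rainbow angle = 50.365°.
Angular width = |52.709° − 50.365°| = 2.344°.

2.34°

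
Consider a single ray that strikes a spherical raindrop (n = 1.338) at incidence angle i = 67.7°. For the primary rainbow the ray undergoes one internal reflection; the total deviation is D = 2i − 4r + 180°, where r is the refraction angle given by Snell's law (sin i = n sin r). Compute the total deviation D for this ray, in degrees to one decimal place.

140.4°

sin r = sin 67.7° / 1.338 = 0.9252/1.338 = 0.6915; r = 43.75°.
D = 2·67.7° − 4·43.75° + 180° = 135.40° − 174.99° + 180° = 140.41°.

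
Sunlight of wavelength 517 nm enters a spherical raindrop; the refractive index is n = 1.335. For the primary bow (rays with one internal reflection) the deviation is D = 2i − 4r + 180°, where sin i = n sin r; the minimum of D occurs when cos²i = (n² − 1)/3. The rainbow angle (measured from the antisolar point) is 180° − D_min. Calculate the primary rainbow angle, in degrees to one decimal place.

41.8°

cos²i = (1.78222 − 1)/3 = 0.26074; i = arccos(0.51063) = 59.294°.
sin r = sin 59.294°/1.335 = 0.64405; r = 40.094°.
D_min = 2·59.294° − 4·40.094° + 180° = 138.212°.
Rainbow angle = 180° − D_min = 41.788°.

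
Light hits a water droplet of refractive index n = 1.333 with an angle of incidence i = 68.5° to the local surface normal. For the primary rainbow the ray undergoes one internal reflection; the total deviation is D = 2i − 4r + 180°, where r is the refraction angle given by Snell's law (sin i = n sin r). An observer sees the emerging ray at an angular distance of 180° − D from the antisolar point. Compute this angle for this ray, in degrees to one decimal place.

40.1°

sin r = sin 68.5° / 1.333 = 0.9304/1.333 = 0.6980; r = 44.27°.
D = 2·68.5° − 4·44.27° + 180° = 137.00° − 177.06° + 180° = 139.94°.
Angle from antisolar point = 180° − D = 40.06°.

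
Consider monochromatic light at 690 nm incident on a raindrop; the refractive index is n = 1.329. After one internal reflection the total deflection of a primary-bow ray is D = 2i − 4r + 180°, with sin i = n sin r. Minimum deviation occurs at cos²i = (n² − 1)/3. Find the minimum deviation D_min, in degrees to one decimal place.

cos²i = (1.76624 − 1)/3 = 0.25541; i = arccos(0.50538) = 59.643°.
sin r = sin 59.643°/1.329 = 0.64928; r = 40.487°.
D_min = 2·59.643° − 4·40.487° + 180° = 137.337°.

137.3°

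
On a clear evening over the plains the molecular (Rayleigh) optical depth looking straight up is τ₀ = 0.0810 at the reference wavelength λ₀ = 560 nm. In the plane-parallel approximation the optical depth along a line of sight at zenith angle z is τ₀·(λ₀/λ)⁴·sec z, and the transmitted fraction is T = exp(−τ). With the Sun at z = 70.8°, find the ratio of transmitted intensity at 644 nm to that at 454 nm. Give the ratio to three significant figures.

Airmass: sec 70.8° = 3.0407.
τ(644 nm) = 0.0810 × (560/644)⁴ × 3.0407 = 0.0810 × 0.5718 × 3.0407 = 0.1408.
τ(454 nm) = 0.0810 × (560/454)⁴ × 3.0407 = 0.0810 × 2.3149 × 3.0407 = 0.5702.
T(644)/T(454) = exp(τ_B − τ_A) = exp(0.4293) = 1.5362.

1.54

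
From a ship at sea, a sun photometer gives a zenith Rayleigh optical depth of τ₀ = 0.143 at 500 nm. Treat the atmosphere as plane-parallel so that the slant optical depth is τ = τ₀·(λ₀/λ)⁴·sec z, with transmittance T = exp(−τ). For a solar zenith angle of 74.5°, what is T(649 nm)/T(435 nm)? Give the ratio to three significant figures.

2.11

Airmass: sec 74.5° = 3.7420.
τ(649 nm) = 0.143 × (500/649)⁴ × 3.7420 = 0.143 × 0.3523 × 3.7420 = 0.1885.
τ(435 nm) = 0.143 × (500/435)⁴ × 3.7420 = 0.143 × 1.7455 × 3.7420 = 0.9340.
T(649)/T(435) = exp(τ_B − τ_A) = exp(0.7455) = 2.1075.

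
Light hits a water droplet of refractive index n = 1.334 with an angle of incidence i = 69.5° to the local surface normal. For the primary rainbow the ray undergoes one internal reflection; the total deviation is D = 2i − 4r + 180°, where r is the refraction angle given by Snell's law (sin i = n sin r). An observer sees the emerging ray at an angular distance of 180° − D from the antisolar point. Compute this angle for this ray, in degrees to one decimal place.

sin r = sin 69.5° / 1.334 = 0.9367/1.334 = 0.7022; r = 44.60°.
D = 2·69.5° − 4·44.60° + 180° = 139.00° − 178.40° + 180° = 140.60°.
Angle from antisolar point = 180° − D = 39.40°.

39.4°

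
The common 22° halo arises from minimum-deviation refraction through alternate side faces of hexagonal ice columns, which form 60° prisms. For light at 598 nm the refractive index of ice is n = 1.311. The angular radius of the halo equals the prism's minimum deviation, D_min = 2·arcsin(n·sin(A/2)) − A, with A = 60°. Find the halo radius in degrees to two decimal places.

21.92°

n·sin(A/2) = 1.311 × sin 30° = 1.311 × 0.5000 = 0.6555.
D_min = 2·arcsin(0.6555) − 60° = 2 × 40.958° − 60° = 21.915°.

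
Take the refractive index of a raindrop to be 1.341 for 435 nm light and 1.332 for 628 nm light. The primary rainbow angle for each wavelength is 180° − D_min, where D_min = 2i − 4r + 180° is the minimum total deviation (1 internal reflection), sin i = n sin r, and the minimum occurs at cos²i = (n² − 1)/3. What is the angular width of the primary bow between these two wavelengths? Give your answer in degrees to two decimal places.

At 435 nm (n = 1.341): cos²i = 0.26609 → i = 58.946°, r = 39.705°, D_min = 139.071°, rainbow angle = 40.929°.
At 628 nm (n = 1.332): cos²i = 0.25807 → i = 59.469°, r = 40.290°, D_min = 137.776°, rainbow angle = 42.224°.
Angular width = |40.929° − 42.224°| = 1.295°.

1.29°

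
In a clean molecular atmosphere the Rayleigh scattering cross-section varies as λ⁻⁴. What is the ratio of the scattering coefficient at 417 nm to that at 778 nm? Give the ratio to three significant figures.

12.1

Rayleigh scattering ∝ λ⁻⁴, so the ratio of coefficients is the inverse fourth power of the wavelength ratio.
σ(417)/σ(778) = (778/417)⁴ = (1.8657)⁴ = 12.12.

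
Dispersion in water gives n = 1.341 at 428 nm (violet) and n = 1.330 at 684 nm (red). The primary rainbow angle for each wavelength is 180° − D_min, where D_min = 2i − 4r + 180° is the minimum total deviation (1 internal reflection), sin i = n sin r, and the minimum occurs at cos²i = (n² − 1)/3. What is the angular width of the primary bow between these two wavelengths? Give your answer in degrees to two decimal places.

At 428 nm (n = 1.341): cos²i = 0.26609 → i = 58.946°, r = 39.705°, D_min = 139.071°, rainbow angle = 40.929°.
At 684 nm (n = 1.330): cos²i = 0.25630 → i = 59.585°, r = 40.422°, D_min = 137.484°, rainbow angle = 42.516°.
Angular width = |40.929° − 42.516°| = 1.588°.

1.59°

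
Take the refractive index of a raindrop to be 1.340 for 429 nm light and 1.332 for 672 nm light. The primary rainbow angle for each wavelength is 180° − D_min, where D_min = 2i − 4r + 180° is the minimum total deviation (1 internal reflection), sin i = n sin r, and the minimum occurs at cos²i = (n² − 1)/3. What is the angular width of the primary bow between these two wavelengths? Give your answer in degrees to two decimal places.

At 429 nm (n = 1.340): cos²i = 0.26520 → i = 59.004°, r = 39.770°, D_min = 138.929°, rainbow angle = 41.071°.
At 672 nm (n = 1.332): cos²i = 0.25807 → i = 59.469°, r = 40.290°, D_min = 137.776°, rainbow angle = 42.224°.
Angular width = |41.071° − 42.224°| = 1.153°.

1.15°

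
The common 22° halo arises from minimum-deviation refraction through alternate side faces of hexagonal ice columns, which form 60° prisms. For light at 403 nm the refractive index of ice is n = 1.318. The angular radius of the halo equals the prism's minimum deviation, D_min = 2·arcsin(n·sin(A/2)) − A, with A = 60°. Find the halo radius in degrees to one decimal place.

n·sin(A/2) = 1.318 × sin 30° = 1.318 × 0.5000 = 0.6590.
D_min = 2·arcsin(0.6590) − 60° = 2 × 41.224° − 60° = 22.447°.

22.4°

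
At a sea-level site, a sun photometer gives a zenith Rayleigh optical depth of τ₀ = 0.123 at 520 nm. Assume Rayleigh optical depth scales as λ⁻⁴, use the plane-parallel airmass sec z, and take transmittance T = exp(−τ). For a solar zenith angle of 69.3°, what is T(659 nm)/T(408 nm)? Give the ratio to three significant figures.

Airmass: sec 69.3° = 2.8291.
τ(659 nm) = 0.123 × (520/659)⁴ × 2.8291 = 0.123 × 0.3877 × 2.8291 = 0.1349.
τ(408 nm) = 0.123 × (520/408)⁴ × 2.8291 = 0.123 × 2.6386 × 2.8291 = 0.9182.
T(659)/T(408) = exp(τ_B − τ_A) = exp(0.7833) = 2.1886.

2.19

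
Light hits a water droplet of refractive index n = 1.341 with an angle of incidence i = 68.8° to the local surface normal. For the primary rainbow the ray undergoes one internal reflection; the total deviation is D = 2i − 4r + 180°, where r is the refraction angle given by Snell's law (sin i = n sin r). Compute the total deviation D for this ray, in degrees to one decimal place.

sin r = sin 68.8° / 1.341 = 0.9323/1.341 = 0.6952; r = 44.05°.
D = 2·68.8° − 4·44.05° + 180° = 137.60° − 176.19° + 180° = 141.41°.

141.4°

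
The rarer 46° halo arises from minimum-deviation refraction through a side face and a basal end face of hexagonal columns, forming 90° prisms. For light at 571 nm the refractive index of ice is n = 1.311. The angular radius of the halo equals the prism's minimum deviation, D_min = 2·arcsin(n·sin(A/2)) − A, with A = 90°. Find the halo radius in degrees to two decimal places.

45.95°

n·sin(A/2) = 1.311 × sin 45° = 1.311 × 0.7071 = 0.9270.
D_min = 2·arcsin(0.9270) − 90° = 2 × 67.974° − 90° = 45.949°.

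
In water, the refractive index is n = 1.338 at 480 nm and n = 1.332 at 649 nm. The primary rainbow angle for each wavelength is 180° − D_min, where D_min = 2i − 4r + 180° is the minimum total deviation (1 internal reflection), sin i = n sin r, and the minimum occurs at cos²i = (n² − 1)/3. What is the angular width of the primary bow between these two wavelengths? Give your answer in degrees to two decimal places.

At 480 nm (n = 1.338): cos²i = 0.26341 → i = 59.120°, r = 39.899°, D_min = 138.643°, rainbow angle = 41.357°.
At 649 nm (n = 1.332): cos²i = 0.25807 → i = 59.469°, r = 40.290°, D_min = 137.776°, rainbow angle = 42.224°.
Angular width = |41.357° − 42.224°| = 0.867°.

0.87°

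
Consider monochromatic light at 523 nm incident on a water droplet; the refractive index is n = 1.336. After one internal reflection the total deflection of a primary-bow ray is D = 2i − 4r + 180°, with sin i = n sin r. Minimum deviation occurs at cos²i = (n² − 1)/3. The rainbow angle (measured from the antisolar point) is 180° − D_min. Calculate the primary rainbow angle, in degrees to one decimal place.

41.6°

cos²i = (1.78490 − 1)/3 = 0.26163; i = arccos(0.51150) = 59.236°.
sin r = sin 59.236°/1.336 = 0.64318; r = 40.029°.
D_min = 2·59.236° − 4·40.029° + 180° = 138.356°.
Rainbow angle = 180° − D_min = 41.644°.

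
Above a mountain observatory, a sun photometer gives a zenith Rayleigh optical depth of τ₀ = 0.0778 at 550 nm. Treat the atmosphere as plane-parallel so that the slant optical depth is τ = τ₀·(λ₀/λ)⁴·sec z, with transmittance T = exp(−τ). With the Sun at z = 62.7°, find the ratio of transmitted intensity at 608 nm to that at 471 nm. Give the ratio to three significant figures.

Airmass: sec 62.7° = 2.1803.
τ(608 nm) = 0.0778 × (550/608)⁴ × 2.1803 = 0.0778 × 0.6696 × 2.1803 = 0.1136.
τ(471 nm) = 0.0778 × (550/471)⁴ × 2.1803 = 0.0778 × 1.8594 × 2.1803 = 0.3154.
T(608)/T(471) = exp(τ_B − τ_A) = exp(0.2018) = 1.2236.

1.22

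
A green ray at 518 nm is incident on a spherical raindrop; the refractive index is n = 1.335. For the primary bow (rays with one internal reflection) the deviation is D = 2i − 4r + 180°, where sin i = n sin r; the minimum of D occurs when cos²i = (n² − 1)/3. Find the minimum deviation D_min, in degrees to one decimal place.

138.2°

cos²i = (1.78222 − 1)/3 = 0.26074; i = arccos(0.51063) = 59.294°.
sin r = sin 59.294°/1.335 = 0.64405; r = 40.094°.
D_min = 2·59.294° − 4·40.094° + 180° = 138.212°.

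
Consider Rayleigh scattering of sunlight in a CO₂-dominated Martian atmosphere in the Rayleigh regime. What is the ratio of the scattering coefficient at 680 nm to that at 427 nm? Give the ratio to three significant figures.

0.155

Rayleigh scattering ∝ λ⁻⁴, so the ratio of coefficients is the inverse fourth power of the wavelength ratio.
σ(680)/σ(427) = (427/680)⁴ = (0.6279)⁴ = 0.1555.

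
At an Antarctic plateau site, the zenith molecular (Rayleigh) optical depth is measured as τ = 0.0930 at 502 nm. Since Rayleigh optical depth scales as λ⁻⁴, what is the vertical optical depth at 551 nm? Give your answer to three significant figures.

τ(551 nm) = τ(502 nm) × (502/551)⁴ = 0.0930 × (0.9111)⁴ = 0.0930 × 0.6890 = 0.0641.

0.0641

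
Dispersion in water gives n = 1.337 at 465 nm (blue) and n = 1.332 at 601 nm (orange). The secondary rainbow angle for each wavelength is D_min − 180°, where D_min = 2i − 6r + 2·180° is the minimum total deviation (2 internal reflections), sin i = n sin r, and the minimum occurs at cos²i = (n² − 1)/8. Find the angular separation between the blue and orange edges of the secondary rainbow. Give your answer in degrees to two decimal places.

At 465 nm (n = 1.337): cos²i = 0.09845 → i = 71.714°, r = 45.249°, D_min = 231.934°, rainbow angle = 51.934°.
At 601 nm (n = 1.332): cos²i = 0.09678 → i = 71.875°, r = 45.520°, D_min = 230.628°, rainbow angle = 50.628°.
Angular width = |51.934° − 50.628°| = 1.305°.

1.31°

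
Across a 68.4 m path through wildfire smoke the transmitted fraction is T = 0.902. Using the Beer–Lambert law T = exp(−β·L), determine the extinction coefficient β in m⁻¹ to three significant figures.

Beer–Lambert: T = exp(−βL) ⇒ β = −ln(T)/L = −ln(0.902)/68.4 = 0.1031/68.4 = 0.001508 m⁻¹.

0.00151 m⁻¹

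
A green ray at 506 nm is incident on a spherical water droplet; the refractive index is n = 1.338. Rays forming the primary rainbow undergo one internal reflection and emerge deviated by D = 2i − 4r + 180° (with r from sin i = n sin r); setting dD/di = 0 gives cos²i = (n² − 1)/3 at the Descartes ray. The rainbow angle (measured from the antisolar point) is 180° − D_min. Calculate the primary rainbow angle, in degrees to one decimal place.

41.4°

cos²i = (1.79024 − 1)/3 = 0.26341; i = arccos(0.51324) = 59.120°.
sin r = sin 59.120°/1.338 = 0.64144; r = 39.899°.
D_min = 2·59.120° − 4·39.899° + 180° = 138.643°.
Rainbow angle = 180° − D_min = 41.357°.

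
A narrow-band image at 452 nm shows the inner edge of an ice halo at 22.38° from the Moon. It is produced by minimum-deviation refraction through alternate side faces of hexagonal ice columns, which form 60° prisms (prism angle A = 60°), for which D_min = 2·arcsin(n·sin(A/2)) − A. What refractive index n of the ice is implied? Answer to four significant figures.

1.317

Rearranging: n = sin((D_min + A)/2) / sin(A/2).
(D_min + A)/2 = (22.38° + 60°)/2 = 41.190°.
n = sin 41.190° / sin 30° = 0.6586 / 0.5000 = 1.3171.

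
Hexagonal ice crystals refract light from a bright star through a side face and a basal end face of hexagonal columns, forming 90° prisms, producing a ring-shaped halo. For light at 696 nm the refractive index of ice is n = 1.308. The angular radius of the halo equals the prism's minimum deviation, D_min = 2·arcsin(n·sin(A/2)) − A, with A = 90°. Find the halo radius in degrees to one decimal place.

n·sin(A/2) = 1.308 × sin 45° = 1.308 × 0.7071 = 0.9249.
D_min = 2·arcsin(0.9249) − 90° = 2 × 67.653° − 90° = 45.305°.

45.3°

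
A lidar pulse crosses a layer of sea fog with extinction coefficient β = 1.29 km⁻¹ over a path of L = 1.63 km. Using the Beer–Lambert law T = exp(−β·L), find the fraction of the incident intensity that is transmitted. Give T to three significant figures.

0.122

τ = β·L = 1.29 × 1.63 = 2.1027.
T = exp(−2.1027) = 0.1221.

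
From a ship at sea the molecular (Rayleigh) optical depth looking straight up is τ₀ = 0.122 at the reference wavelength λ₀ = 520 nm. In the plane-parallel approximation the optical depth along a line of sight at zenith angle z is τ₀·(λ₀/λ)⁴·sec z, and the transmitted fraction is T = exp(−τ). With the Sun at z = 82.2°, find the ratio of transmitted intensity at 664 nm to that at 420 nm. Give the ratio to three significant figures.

Airmass: sec 82.2° = 7.3684.
τ(664 nm) = 0.122 × (520/664)⁴ × 7.3684 = 0.122 × 0.3761 × 7.3684 = 0.3381.
τ(420 nm) = 0.122 × (520/420)⁴ × 7.3684 = 0.122 × 2.3497 × 7.3684 = 2.1123.
T(664)/T(420) = exp(τ_B − τ_A) = exp(1.7741) = 5.8952.

5.90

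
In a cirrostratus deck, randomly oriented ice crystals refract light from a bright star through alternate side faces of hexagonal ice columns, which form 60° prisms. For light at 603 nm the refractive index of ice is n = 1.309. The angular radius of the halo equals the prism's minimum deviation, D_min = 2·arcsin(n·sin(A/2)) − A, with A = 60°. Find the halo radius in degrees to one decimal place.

n·sin(A/2) = 1.309 × sin 30° = 1.309 × 0.5000 = 0.6545.
D_min = 2·arcsin(0.6545) − 60° = 2 × 40.882° − 60° = 21.763°.

21.8°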